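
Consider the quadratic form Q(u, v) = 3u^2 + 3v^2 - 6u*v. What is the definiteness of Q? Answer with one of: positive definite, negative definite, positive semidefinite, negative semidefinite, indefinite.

positive semidefinite

The associated matrix is A = [[3, -3], [-3, 3]].
Symmetric row and column elimination reduces A to a congruent diagonal form with pivots 3, 0.
So there are 1 positive, 1 zero pivots.
Hence Q is positive semidefinite.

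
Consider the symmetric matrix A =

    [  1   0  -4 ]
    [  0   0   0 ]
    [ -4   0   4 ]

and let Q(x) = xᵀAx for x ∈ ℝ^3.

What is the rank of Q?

2

Symmetric row and column elimination reduces A to a congruent diagonal form with pivots 1, 0, -12.
So there are 1 positive, 1 negative, 1 zero pivots.
The rank is the number of nonzero pivots: 2.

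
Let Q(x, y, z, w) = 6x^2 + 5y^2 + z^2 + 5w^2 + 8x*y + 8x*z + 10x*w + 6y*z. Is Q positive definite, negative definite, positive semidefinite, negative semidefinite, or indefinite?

The associated matrix is A = [[6, 4, 4, 5], [4, 5, 3, 0], [4, 3, 1, 0], [5, 0, 0, 5]].
Congruent diagonalization of A (simultaneous row and column reduction) yields pivots 6, 7/3, -12/7, 5/6.
That gives 3 positive, 1 negative pivots.
Hence Q is indefinite.

indefinite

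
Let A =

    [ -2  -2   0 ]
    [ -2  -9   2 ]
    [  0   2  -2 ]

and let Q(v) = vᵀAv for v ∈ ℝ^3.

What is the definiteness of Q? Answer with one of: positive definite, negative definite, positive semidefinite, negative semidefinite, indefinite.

negative definite

Leading principal minors: Δ_1 = -2, Δ_2 = 14, Δ_3 = -20.
The signs alternate starting with Δ_1 < 0, so by Sylvester's criterion Q is negative definite.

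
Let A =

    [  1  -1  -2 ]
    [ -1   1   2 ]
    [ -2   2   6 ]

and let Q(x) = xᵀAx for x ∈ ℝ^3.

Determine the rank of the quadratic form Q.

2

Applying the same elementary operations to the rows and columns of A produces a congruent diagonal matrix with entries 1, 0, 2.
Counting signs: 2 positive, 1 zero.
The rank is the number of nonzero pivots: 2.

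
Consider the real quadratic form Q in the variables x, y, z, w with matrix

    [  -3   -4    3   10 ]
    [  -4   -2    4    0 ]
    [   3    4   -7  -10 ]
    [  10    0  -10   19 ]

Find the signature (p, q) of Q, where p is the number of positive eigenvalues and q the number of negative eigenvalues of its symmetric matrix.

(1, 3)

Applying the same elementary operations to the rows and columns of A produces a congruent diagonal matrix with entries -3, 10/3, -4, -1.
So there are 1 positive, 3 negative pivots.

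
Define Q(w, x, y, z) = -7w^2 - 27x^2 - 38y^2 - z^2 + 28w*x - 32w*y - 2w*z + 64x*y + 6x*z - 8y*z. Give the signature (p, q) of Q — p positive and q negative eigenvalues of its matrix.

The symmetric matrix is A = [[-7, 14, -16, -1], [14, -27, 32, 3], [-16, 32, -38, -4], [-1, 3, -4, -1]].
Congruent diagonalization of A (simultaneous row and column reduction) yields pivots -7, 1, -10/7, 1/5.
That gives 2 positive, 2 negative pivots.

(2, 2)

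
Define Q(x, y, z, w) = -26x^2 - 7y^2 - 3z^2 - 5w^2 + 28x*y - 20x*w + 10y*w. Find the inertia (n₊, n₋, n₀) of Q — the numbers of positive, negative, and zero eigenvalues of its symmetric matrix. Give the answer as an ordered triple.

(1, 3, 0)

Write A = [[-26, 14, 0, -10], [14, -7, 0, 5], [0, 0, -3, 0], [-10, 5, 0, -5]].
Symmetric row and column elimination reduces A to a congruent diagonal form with pivots -26, 7/13, -3, -10/7.
That gives 1 positive, 3 negative pivots.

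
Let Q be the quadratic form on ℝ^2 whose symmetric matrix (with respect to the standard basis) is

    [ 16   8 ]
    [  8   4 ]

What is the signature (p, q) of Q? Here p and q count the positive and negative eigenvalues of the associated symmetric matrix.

Applying the same elementary operations to the rows and columns of A produces a congruent diagonal matrix with entries 16, 0.
So there are 1 positive, 1 zero pivots.

(1, 0)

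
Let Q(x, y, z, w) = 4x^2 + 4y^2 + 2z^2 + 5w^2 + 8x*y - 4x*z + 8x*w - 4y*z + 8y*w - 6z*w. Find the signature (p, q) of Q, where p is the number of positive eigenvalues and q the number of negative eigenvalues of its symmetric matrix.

(2, 0)

The symmetric matrix is A = [[4, 4, -2, 4], [4, 4, -2, 4], [-2, -2, 2, -3], [4, 4, -3, 5]].
Congruent diagonalization of A (simultaneous row and column reduction) yields pivots 4, 0, 1, 0.
That gives 2 positive, 2 zero pivots.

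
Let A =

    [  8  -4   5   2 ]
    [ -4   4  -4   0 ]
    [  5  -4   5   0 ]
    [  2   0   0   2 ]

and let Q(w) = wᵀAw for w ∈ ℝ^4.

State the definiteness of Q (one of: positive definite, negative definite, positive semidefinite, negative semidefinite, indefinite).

positive definite

An LDLᵀ factorisation of A has diagonal entries 8, 2, 3/4, 2/3.
Counting signs: 4 positive.
Hence Q is positive definite.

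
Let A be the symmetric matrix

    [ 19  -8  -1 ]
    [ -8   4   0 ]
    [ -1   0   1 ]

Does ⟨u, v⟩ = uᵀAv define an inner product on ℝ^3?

yes

An LDLᵀ factorisation of A has diagonal entries 19, 12/19, 2/3.
So there are 3 positive pivots.
Hence Q is positive definite.
⟨·,·⟩ is an inner product exactly when A is positive definite.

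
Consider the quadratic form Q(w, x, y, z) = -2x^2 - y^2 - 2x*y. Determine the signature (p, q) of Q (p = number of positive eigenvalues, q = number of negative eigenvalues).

(0, 2)

Write A = [[0, 0, 0, 0], [0, -2, -1, 0], [0, -1, -1, 0], [0, 0, 0, 0]].
Congruent diagonalization of A (simultaneous row and column reduction) yields pivots 0, -2, -1/2, 0.
Counting signs: 2 negative, 2 zero.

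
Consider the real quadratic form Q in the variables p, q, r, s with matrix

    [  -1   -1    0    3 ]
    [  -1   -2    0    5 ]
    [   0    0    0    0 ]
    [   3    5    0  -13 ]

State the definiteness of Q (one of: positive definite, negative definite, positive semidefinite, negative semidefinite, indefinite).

negative semidefinite

Applying the same elementary operations to the rows and columns of A produces a congruent diagonal matrix with entries -1, -1, 0, 0.
That gives 2 negative, 2 zero pivots.
Hence Q is negative semidefinite.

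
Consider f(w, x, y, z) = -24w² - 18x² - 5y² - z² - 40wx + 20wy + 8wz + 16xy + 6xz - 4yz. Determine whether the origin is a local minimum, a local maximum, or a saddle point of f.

The Hessian at the origin is H = [[-48, -40, 20, 8], [-40, -36, 16, 6], [20, 16, -10, -4], [8, 6, -4, -2]].
Symmetric row and column elimination reduces H to a congruent diagonal form with pivots -48, -8/3, -3/2, -1/3.
Counting signs: 4 negative.
H is negative definite, so the origin is a strict local maximum.

local maximum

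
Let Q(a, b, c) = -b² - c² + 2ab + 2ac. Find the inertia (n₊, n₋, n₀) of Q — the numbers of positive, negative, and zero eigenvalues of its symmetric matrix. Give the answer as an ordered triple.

The symmetric matrix is A = [[0, 1, 1], [1, -1, 0], [1, 0, -1]].
By Sylvester's law of inertia any congruent diagonalization of A has 1 positive, 2 negative and 0 zero entries.

(1, 2, 0)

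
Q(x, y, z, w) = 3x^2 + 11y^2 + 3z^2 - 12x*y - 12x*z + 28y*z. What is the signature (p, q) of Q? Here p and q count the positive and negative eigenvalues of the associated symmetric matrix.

(1, 2)

The associated matrix is A = [[3, -6, -6, 0], [-6, 11, 14, 0], [-6, 14, 3, 0], [0, 0, 0, 0]].
Symmetric row and column elimination reduces A to a congruent diagonal form with pivots 3, -1, -5, 0.
So there are 1 positive, 2 negative, 1 zero pivots.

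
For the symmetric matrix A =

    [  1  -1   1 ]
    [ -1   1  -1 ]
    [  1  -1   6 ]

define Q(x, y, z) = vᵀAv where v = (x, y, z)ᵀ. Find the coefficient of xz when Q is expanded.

The coefficient of xz is A[1,3] + A[3,1] = 2·1 = 2.

2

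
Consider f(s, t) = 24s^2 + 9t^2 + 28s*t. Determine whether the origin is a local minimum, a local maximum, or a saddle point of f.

local minimum

The Hessian at the origin is H = [[48, 28], [28, 18]].
det H = 48·18 − (28)² = 80 > 0 and H[1,1] = 48 > 0, so H is positive definite.
Therefore the origin is a local minimum.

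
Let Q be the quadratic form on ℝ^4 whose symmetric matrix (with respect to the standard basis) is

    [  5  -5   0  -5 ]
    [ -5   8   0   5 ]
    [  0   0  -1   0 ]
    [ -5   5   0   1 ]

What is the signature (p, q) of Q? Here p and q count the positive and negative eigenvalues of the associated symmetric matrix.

(2, 2)

Congruent diagonalization of A (simultaneous row and column reduction) yields pivots 5, 3, -1, -4.
That gives 2 positive, 2 negative pivots.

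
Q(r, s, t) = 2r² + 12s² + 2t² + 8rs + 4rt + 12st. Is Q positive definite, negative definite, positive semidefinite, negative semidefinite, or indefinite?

indefinite

The symmetric matrix is A = [[2, 4, 2], [4, 12, 6], [2, 6, 2]].
Symmetric row and column elimination reduces A to a congruent diagonal form with pivots 2, 4, -1.
That gives 2 positive, 1 negative pivots.
Hence Q is indefinite.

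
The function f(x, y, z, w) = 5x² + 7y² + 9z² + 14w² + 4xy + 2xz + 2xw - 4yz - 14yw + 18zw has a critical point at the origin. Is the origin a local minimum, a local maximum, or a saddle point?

The Hessian at the origin is H = [[10, 4, 2, 2], [4, 14, -4, -14], [2, -4, 18, 18], [2, -14, 18, 28]].
Row-reducing H symmetrically gives the diagonal entries 10, 62/5, 488/31, 60/61.
Counting signs: 4 positive.
H is positive definite, so the origin is a strict local minimum.

local minimum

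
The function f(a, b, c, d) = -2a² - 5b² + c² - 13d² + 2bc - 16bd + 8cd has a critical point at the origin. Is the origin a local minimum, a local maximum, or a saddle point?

saddle point

The Hessian at the origin is H = [[-4, 0, 0, 0], [0, -10, 2, -16], [0, 2, 2, 8], [0, -16, 8, -26]].
Congruent diagonalization of H (simultaneous row and column reduction) yields pivots -4, -10, 12/5, -10.
So there are 1 positive, 3 negative pivots.
H is indefinite, so the origin is a saddle point.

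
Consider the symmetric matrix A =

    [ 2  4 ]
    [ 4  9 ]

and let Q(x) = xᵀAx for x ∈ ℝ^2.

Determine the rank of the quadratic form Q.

An LDLᵀ factorisation of A has diagonal entries 2, 1.
So there are 2 positive pivots.
The rank is the number of nonzero pivots: 2.

2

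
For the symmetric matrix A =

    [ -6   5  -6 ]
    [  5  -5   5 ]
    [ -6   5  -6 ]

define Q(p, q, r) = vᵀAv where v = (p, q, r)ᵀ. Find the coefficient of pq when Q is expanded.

10

The coefficient of pq is A[1,2] + A[2,1] = 2·5 = 10.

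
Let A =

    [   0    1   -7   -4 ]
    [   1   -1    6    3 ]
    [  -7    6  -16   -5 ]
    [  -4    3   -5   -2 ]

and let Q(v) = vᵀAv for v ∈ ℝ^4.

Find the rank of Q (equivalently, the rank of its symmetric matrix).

4

Row reduction of A gives 4 nonzero rows, so rank A = 4.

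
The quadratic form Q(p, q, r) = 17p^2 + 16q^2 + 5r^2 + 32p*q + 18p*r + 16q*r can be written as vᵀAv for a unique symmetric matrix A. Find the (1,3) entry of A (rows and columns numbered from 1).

The coefficient of p·r in Q is 18. For a symmetric A this equals A[1,3] + A[3,1] = 2·A[1,3].
So A[1,3] = 18/2 = 9.

9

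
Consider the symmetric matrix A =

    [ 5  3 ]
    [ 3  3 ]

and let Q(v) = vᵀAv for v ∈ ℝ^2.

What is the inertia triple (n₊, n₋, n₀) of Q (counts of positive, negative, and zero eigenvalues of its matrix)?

(2, 0, 0)

An LDLᵀ factorisation of A has diagonal entries 5, 6/5.
Counting signs: 2 positive.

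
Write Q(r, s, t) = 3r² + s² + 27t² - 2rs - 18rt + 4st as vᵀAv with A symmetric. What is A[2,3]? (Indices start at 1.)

The coefficient of s·t in Q is 4. For a symmetric A this equals A[2,3] + A[3,2] = 2·A[2,3].
So A[2,3] = 4/2 = 2.

2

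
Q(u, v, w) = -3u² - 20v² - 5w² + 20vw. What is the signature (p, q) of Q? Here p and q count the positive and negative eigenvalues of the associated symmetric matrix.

(0, 2)

The symmetric matrix is A = [[-3, 0, 0], [0, -20, 10], [0, 10, -5]].
Applying the same elementary operations to the rows and columns of A produces a congruent diagonal matrix with entries -3, -20, 0.
Counting signs: 2 negative, 1 zero.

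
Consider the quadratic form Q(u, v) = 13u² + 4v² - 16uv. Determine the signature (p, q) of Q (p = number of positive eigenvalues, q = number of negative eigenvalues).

The associated matrix is A = [[13, -8], [-8, 4]].
Row-reducing A symmetrically gives the diagonal entries 13, -12/13.
Counting signs: 1 positive, 1 negative.

(1, 1)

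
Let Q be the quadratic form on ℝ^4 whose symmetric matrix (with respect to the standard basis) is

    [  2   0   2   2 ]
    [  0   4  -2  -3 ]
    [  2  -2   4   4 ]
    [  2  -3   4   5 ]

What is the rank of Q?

An LDLᵀ factorisation of A has diagonal entries 2, 4, 1, 1/2.
That gives 4 positive pivots.
The rank is the number of nonzero pivots: 4.

4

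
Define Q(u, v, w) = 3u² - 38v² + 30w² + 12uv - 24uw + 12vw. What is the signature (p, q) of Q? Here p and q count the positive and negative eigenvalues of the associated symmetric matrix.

(1, 1)

The associated matrix is A = [[3, 6, -12], [6, -38, 6], [-12, 6, 30]].
Applying the same elementary operations to the rows and columns of A produces a congruent diagonal matrix with entries 3, -50, 0.
That gives 1 positive, 1 negative, 1 zero pivots.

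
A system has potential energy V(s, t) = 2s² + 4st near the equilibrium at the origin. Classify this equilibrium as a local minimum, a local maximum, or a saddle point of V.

The Hessian at the origin is H = [[4, 4], [4, 0]].
det H = 4·0 − (4)² = -16 < 0, so H is indefinite.
Therefore the origin is a saddle point.

saddle point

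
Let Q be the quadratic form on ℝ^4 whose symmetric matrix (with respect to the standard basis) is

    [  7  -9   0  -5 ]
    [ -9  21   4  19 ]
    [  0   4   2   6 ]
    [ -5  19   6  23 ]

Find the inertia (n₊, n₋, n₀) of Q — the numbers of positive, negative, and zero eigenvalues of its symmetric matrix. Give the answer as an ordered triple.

(4, 0, 0)

Applying the same elementary operations to the rows and columns of A produces a congruent diagonal matrix with entries 7, 66/7, 10/33, 6/5.
Counting signs: 4 positive.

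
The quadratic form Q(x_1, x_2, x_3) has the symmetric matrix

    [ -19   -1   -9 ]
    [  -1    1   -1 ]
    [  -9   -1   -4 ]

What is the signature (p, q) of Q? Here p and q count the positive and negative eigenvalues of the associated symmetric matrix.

Congruent diagonalization of A (simultaneous row and column reduction) yields pivots -19, 20/19, 0.
That gives 1 positive, 1 negative, 1 zero pivots.

(1, 1)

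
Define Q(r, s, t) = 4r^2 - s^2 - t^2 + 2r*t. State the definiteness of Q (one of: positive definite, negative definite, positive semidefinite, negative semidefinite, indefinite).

The associated matrix is A = [[4, 0, 1], [0, -1, 0], [1, 0, -1]].
Applying the same elementary operations to the rows and columns of A produces a congruent diagonal matrix with entries 4, -1, -5/4.
That gives 1 positive, 2 negative pivots.
Hence Q is indefinite.

indefinite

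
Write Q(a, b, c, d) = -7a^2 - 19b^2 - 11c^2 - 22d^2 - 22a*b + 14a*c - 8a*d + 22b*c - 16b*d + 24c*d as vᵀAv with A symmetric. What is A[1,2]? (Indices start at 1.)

-11

The coefficient of a·b in Q is -22. For a symmetric A this equals A[1,2] + A[2,1] = 2·A[1,2].
So A[1,2] = -22/2 = -11.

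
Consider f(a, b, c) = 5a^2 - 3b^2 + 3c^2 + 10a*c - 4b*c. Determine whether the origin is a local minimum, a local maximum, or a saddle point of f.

saddle point

The Hessian at the origin is H = [[10, 0, 10], [0, -6, -4], [10, -4, 6]].
Congruent diagonalization of H (simultaneous row and column reduction) yields pivots 10, -6, -4/3.
Counting signs: 1 positive, 2 negative.
H is indefinite, so the origin is a saddle point.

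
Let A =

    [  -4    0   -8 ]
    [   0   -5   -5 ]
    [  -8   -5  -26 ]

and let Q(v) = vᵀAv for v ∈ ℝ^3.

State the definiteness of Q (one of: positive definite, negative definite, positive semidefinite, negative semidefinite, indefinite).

negative definite

Leading principal minors: Δ_1 = -4, Δ_2 = 20, Δ_3 = -100.
The signs alternate starting with Δ_1 < 0, so by Sylvester's criterion Q is negative definite.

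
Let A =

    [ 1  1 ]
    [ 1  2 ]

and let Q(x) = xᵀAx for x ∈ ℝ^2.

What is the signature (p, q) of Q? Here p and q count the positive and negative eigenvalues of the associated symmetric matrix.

Row-reducing A symmetrically gives the diagonal entries 1, 1.
That gives 2 positive pivots.

(2, 0)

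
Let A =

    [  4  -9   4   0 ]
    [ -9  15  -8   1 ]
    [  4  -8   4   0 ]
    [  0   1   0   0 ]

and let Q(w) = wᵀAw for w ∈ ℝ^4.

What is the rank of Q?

3

Applying the same elementary operations to the rows and columns of A produces a congruent diagonal matrix with entries 4, -21/4, 4/21, 0.
So there are 2 positive, 1 negative, 1 zero pivots.
The rank is the number of nonzero pivots: 3.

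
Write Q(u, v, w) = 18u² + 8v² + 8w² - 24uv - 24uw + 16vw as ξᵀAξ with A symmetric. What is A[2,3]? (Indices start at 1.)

8

The coefficient of v·w in Q is 16. For a symmetric A this equals A[2,3] + A[3,2] = 2·A[2,3].
So A[2,3] = 16/2 = 8.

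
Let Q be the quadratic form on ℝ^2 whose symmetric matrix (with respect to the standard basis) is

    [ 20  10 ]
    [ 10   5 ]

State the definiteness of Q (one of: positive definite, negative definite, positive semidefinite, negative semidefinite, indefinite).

Row-reducing A symmetrically gives the diagonal entries 20, 0.
That gives 1 positive, 1 zero pivots.
Hence Q is positive semidefinite.

positive semidefinite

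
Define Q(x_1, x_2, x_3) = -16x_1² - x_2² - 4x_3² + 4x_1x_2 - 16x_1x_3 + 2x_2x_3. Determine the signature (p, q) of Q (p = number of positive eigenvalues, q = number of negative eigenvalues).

(0, 2)

Write A = [[-16, 2, -8], [2, -1, 1], [-8, 1, -4]].
Symmetric row and column elimination reduces A to a congruent diagonal form with pivots -16, -3/4, 0.
Counting signs: 2 negative, 1 zero.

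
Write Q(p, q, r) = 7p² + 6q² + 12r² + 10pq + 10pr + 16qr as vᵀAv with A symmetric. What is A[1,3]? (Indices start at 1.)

The coefficient of p·r in Q is 10. For a symmetric A this equals A[1,3] + A[3,1] = 2·A[1,3].
So A[1,3] = 10/2 = 5.

5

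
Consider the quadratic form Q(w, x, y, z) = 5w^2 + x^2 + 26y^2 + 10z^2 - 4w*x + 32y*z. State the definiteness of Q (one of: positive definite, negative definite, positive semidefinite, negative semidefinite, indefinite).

positive definite

The symmetric matrix is A = [[5, -2, 0, 0], [-2, 1, 0, 0], [0, 0, 26, 16], [0, 0, 16, 10]].
An LDLᵀ factorisation of A has diagonal entries 5, 1/5, 26, 2/13.
That gives 4 positive pivots.
Hence Q is positive definite.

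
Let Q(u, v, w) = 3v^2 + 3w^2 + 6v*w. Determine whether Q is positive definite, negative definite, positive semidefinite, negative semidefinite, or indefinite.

The associated matrix is A = [[0, 0, 0], [0, 3, 3], [0, 3, 3]].
Symmetric row and column elimination reduces A to a congruent diagonal form with pivots 0, 3, 0.
Counting signs: 1 positive, 2 zero.
Hence Q is positive semidefinite.

positive semidefinite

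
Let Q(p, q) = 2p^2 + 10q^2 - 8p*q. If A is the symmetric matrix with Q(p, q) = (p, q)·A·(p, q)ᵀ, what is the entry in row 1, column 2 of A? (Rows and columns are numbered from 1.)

The coefficient of p·q in Q is -8. For a symmetric A this equals A[1,2] + A[2,1] = 2·A[1,2].
So A[1,2] = -8/2 = -4.

-4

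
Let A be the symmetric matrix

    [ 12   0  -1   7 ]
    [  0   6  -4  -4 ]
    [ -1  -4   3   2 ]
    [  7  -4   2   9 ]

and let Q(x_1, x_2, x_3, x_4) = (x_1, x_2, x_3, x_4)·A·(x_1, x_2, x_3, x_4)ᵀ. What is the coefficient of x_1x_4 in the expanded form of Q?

The coefficient of x_1x_4 is A[1,4] + A[4,1] = 2·7 = 14.

14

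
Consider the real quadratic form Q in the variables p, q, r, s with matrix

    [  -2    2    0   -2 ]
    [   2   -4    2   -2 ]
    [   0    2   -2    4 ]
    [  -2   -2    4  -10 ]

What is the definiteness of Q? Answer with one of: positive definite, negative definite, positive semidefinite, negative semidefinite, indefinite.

negative semidefinite

Applying the same elementary operations to the rows and columns of A produces a congruent diagonal matrix with entries -2, -2, 0, 0.
So there are 2 negative, 2 zero pivots.
Hence Q is negative semidefinite.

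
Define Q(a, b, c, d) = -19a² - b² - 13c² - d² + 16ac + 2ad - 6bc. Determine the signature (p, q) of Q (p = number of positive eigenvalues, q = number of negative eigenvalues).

The symmetric matrix is A = [[-19, 0, 8, 1], [0, -1, -3, 0], [8, -3, -13, 0], [1, 0, 0, -1]].
Row-reducing A symmetrically gives the diagonal entries -19, -1, -12/19, -2/3.
So there are 4 negative pivots.

(0, 4)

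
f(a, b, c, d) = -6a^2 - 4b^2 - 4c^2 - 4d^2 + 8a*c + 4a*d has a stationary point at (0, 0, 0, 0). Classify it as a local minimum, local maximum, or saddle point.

The Hessian at the origin is H = [[-12, 0, 8, 4], [0, -8, 0, 0], [8, 0, -8, 0], [4, 0, 0, -8]].
Symmetric row and column elimination reduces H to a congruent diagonal form with pivots -12, -8, -8/3, -4.
Counting signs: 4 negative.
H is negative definite, so the origin is a strict local maximum.

local maximum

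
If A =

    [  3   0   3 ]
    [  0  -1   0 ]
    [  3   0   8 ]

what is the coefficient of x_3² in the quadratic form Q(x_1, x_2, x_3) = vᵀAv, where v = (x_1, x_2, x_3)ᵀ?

The coefficient of x_3² is the diagonal entry A[3,3] = 8.

8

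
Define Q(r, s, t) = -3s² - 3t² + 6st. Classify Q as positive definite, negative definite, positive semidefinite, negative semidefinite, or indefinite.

negative semidefinite

Write A = [[0, 0, 0], [0, -3, 3], [0, 3, -3]].
Row-reducing A symmetrically gives the diagonal entries 0, -3, 0.
So there are 1 negative, 2 zero pivots.
Hence Q is negative semidefinite.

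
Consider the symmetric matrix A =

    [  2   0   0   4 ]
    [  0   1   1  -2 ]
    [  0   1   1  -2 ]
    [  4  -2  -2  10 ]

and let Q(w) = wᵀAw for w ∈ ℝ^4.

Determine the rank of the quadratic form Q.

3

Applying the same elementary operations to the rows and columns of A produces a congruent diagonal matrix with entries 2, 1, 0, -2.
Counting signs: 2 positive, 1 negative, 1 zero.
The rank is the number of nonzero pivots: 3.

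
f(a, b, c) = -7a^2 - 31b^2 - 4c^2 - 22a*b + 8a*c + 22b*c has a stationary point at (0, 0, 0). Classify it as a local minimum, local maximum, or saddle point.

local maximum

The Hessian at the origin is H = [[-14, -22, 8], [-22, -62, 22], [8, 22, -8]].
An LDLᵀ factorisation of H has diagonal entries -14, -192/7, -3/16.
That gives 3 negative pivots.
H is negative definite, so the origin is a strict local maximum.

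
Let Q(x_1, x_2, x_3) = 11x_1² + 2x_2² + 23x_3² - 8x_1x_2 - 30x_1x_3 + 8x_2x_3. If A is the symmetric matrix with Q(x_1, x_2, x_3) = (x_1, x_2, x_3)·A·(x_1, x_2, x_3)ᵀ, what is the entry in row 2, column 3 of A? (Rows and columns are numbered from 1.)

The coefficient of x_2·x_3 in Q is 8. For a symmetric A this equals A[2,3] + A[3,2] = 2·A[2,3].
So A[2,3] = 8/2 = 4.

4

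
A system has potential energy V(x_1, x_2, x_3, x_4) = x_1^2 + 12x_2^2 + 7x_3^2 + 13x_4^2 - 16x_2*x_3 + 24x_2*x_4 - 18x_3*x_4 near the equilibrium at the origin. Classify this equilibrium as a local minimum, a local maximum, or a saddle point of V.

The Hessian at the origin is H = [[2, 0, 0, 0], [0, 24, -16, 24], [0, -16, 14, -18], [0, 24, -18, 26]].
Row-reducing H symmetrically gives the diagonal entries 2, 24, 10/3, 4/5.
So there are 4 positive pivots.
H is positive definite, so the origin is a strict local minimum.

local minimum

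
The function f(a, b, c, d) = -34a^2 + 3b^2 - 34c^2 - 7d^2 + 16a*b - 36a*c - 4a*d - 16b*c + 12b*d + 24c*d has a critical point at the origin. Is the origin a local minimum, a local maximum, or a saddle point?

saddle point

The Hessian at the origin is H = [[-68, 16, -36, -4], [16, 6, -16, 12], [-36, -16, -68, 24], [-4, 12, 24, -14]].
Symmetric row and column elimination reduces H to a congruent diagonal form with pivots -68, 166/17, -9152/83, -5/572.
So there are 1 positive, 3 negative pivots.
H is indefinite, so the origin is a saddle point.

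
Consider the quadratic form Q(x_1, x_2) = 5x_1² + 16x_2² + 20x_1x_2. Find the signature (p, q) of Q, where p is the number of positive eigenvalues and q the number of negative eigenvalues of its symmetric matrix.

(1, 1)

The symmetric matrix is A = [[5, 10], [10, 16]].
Applying the same elementary operations to the rows and columns of A produces a congruent diagonal matrix with entries 5, -4.
So there are 1 positive, 1 negative pivots.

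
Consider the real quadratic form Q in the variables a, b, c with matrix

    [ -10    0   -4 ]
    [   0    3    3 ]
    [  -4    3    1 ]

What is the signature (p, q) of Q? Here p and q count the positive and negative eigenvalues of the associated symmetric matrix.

Applying the same elementary operations to the rows and columns of A produces a congruent diagonal matrix with entries -10, 3, -2/5.
So there are 1 positive, 2 negative pivots.

(1, 2)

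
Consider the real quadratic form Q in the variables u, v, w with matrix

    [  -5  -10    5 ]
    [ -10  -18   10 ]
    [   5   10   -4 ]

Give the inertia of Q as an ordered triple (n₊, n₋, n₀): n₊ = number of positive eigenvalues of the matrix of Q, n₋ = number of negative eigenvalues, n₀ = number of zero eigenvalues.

Symmetric row and column elimination reduces A to a congruent diagonal form with pivots -5, 2, 1.
So there are 2 positive, 1 negative pivots.

(2, 1, 0)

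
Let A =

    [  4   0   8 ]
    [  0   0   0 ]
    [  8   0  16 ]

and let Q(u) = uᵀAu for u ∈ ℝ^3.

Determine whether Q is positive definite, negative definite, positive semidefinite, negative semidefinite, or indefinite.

positive semidefinite

Symmetric row and column elimination reduces A to a congruent diagonal form with pivots 4, 0, 0.
Counting signs: 1 positive, 2 zero.
Hence Q is positive semidefinite.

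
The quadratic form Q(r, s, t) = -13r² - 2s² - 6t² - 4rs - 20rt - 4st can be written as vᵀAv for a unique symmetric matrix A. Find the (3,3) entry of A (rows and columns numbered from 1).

-6

The coefficient of t² in Q is -6, and that is exactly A[3,3].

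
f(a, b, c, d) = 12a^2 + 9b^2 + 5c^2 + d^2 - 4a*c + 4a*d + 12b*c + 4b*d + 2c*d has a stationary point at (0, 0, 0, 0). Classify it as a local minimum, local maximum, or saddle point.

The Hessian at the origin is H = [[24, 0, -4, 4], [0, 18, 12, 4], [-4, 12, 10, 2], [4, 4, 2, 2]].
Congruent diagonalization of H (simultaneous row and column reduction) yields pivots 24, 18, 4/3, 4/9.
Counting signs: 4 positive.
H is positive definite, so the origin is a strict local minimum.

local minimum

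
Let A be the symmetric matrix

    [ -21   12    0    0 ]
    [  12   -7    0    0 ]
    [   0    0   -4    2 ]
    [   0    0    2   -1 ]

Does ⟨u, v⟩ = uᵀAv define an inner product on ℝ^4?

Symmetric row and column elimination reduces A to a congruent diagonal form with pivots -21, -1/7, -4, 0.
Counting signs: 3 negative, 1 zero.
Hence Q is negative semidefinite.
⟨·,·⟩ is an inner product exactly when A is positive definite.

no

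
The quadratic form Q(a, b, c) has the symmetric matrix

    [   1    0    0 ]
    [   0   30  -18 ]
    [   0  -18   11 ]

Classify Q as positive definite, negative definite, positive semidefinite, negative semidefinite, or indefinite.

positive definite

Applying the same elementary operations to the rows and columns of A produces a congruent diagonal matrix with entries 1, 30, 1/5.
So there are 3 positive pivots.
Hence Q is positive definite.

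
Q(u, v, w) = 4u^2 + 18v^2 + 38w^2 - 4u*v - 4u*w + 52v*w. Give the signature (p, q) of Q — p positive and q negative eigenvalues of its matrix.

Write A = [[4, -2, -2], [-2, 18, 26], [-2, 26, 38]].
Symmetric row and column elimination reduces A to a congruent diagonal form with pivots 4, 17, 4/17.
So there are 3 positive pivots.

(3, 0)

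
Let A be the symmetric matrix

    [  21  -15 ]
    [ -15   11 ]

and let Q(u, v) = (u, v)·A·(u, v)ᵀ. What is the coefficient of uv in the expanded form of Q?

The coefficient of uv is A[1,2] + A[2,1] = 2·(-15) = -30.

-30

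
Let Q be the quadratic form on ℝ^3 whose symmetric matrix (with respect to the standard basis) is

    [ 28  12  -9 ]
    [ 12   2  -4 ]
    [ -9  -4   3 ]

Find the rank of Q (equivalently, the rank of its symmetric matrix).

An LDLᵀ factorisation of A has diagonal entries 28, -22/7, 5/44.
That gives 2 positive, 1 negative pivots.
The rank is the number of nonzero pivots: 3.

3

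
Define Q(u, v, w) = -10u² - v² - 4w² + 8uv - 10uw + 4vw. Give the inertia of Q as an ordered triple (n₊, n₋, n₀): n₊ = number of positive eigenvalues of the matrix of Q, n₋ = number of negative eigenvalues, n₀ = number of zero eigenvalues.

The associated matrix is A = [[-10, 4, -5], [4, -1, 2], [-5, 2, -4]].
Congruent diagonalization of A (simultaneous row and column reduction) yields pivots -10, 3/5, -3/2.
That gives 1 positive, 2 negative pivots.

(1, 2, 0)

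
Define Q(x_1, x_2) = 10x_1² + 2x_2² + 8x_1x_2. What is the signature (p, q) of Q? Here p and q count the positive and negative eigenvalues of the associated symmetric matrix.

The associated matrix is A = [[10, 4], [4, 2]].
An LDLᵀ factorisation of A has diagonal entries 10, 2/5.
Counting signs: 2 positive.

(2, 0)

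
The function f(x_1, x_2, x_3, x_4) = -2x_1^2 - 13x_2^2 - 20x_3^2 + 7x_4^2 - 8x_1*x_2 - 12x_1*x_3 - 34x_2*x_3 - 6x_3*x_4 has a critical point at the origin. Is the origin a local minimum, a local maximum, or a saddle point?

saddle point

The Hessian at the origin is H = [[-4, -8, -12, 0], [-8, -26, -34, 0], [-12, -34, -40, -6], [0, 0, -6, 14]].
Applying the same elementary operations to the rows and columns of H produces a congruent diagonal matrix with entries -4, -10, 6, 8.
Counting signs: 2 positive, 2 negative.
H is indefinite, so the origin is a saddle point.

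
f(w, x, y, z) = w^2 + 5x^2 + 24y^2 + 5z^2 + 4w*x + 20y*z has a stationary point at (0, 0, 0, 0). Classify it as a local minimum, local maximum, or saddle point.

local minimum

The Hessian at the origin is H = [[2, 4, 0, 0], [4, 10, 0, 0], [0, 0, 48, 20], [0, 0, 20, 10]].
Row-reducing H symmetrically gives the diagonal entries 2, 2, 48, 5/3.
Counting signs: 4 positive.
H is positive definite, so the origin is a strict local minimum.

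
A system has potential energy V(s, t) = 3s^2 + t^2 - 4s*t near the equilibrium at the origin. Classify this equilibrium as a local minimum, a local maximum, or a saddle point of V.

saddle point

The Hessian at the origin is H = [[6, -4], [-4, 2]].
det H = 6·2 − (-4)² = -4 < 0, so H is indefinite.
Therefore the origin is a saddle point.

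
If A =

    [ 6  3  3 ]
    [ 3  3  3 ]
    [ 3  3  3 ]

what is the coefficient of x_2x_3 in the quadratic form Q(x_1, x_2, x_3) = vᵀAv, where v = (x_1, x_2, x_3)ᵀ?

The coefficient of x_2x_3 is A[2,3] + A[3,2] = 2·3 = 6.

6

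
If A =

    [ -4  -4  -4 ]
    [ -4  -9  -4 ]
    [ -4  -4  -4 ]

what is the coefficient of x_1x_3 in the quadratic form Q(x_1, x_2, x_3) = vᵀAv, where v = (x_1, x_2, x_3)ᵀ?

The coefficient of x_1x_3 is A[1,3] + A[3,1] = 2·(-4) = -8.

-8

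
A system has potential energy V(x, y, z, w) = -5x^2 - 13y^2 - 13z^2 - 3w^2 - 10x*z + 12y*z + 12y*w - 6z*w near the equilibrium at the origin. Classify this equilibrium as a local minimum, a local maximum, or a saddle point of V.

local maximum

The Hessian at the origin is H = [[-10, 0, -10, 0], [0, -26, 12, 12], [-10, 12, -26, -6], [0, 12, -6, -6]].
Symmetric row and column elimination reduces H to a congruent diagonal form with pivots -10, -26, -136/13, -15/34.
That gives 4 negative pivots.
H is negative definite, so the origin is a strict local maximum.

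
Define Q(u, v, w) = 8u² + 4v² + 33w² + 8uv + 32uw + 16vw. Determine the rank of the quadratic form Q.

3

The associated matrix is A = [[8, 4, 16], [4, 4, 8], [16, 8, 33]].
Congruent diagonalization of A (simultaneous row and column reduction) yields pivots 8, 2, 1.
Counting signs: 3 positive.
The rank is the number of nonzero pivots: 3.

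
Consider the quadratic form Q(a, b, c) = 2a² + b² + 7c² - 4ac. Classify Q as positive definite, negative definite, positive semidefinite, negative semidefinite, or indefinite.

The symmetric matrix of Q is A = [[2, 0, -2], [0, 1, 0], [-2, 0, 7]].
Leading principal minors: Δ_1 = 2, Δ_2 = 2, Δ_3 = 10.
All leading principal minors are positive, so by Sylvester's criterion Q is positive definite.

positive definite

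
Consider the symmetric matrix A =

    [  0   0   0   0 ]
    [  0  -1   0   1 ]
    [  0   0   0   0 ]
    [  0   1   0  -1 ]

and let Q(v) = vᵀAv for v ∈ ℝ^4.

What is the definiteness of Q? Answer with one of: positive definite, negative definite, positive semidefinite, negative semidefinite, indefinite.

negative semidefinite

Row-reducing A symmetrically gives the diagonal entries 0, -1, 0, 0.
That gives 1 negative, 3 zero pivots.
Hence Q is negative semidefinite.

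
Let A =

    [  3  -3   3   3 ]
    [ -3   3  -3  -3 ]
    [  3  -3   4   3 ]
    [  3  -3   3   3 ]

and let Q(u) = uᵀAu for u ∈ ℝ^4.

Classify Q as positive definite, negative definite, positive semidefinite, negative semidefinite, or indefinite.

positive semidefinite

Applying the same elementary operations to the rows and columns of A produces a congruent diagonal matrix with entries 3, 0, 1, 0.
Counting signs: 2 positive, 2 zero.
Hence Q is positive semidefinite.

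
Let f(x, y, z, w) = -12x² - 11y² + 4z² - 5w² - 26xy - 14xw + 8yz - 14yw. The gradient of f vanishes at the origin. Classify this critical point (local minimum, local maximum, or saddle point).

The Hessian at the origin is H = [[-24, -26, 0, -14], [-26, -22, 8, -14], [0, 8, 8, 0], [-14, -14, 0, -10]].
Symmetric row and column elimination reduces H to a congruent diagonal form with pivots -24, 37/6, -88/37, -12/11.
That gives 1 positive, 3 negative pivots.
H is indefinite, so the origin is a saddle point.

saddle point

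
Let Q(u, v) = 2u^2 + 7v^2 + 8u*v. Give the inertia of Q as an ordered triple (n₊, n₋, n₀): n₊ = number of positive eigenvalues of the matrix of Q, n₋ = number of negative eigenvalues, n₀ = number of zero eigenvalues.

Write A = [[2, 4], [4, 7]].
An LDLᵀ factorisation of A has diagonal entries 2, -1.
So there are 1 positive, 1 negative pivots.

(1, 1, 0)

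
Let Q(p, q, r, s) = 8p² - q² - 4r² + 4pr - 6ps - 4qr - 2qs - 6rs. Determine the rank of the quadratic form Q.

The associated matrix is A = [[8, 0, 2, -3], [0, -1, -2, -1], [2, -2, -4, -3], [-3, -1, -3, 0]].
Congruent diagonalization of A (simultaneous row and column reduction) yields pivots 8, -1, -1/2, 0.
So there are 1 positive, 2 negative, 1 zero pivots.
The rank is the number of nonzero pivots: 3.

3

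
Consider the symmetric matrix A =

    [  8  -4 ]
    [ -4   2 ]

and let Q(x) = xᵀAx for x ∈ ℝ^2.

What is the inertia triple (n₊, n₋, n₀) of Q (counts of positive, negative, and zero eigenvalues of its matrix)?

(1, 0, 1)

Applying the same elementary operations to the rows and columns of A produces a congruent diagonal matrix with entries 8, 0.
That gives 1 positive, 1 zero pivots.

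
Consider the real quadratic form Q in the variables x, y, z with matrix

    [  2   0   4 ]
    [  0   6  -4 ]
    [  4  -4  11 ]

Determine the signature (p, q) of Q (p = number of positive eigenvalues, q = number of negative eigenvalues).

Row-reducing A symmetrically gives the diagonal entries 2, 6, 1/3.
So there are 3 positive pivots.

(3, 0)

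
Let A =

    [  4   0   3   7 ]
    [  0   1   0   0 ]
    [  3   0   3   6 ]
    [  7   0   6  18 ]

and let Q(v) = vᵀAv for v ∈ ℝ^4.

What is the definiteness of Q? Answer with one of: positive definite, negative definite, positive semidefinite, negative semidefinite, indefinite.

positive definite

Symmetric row and column elimination reduces A to a congruent diagonal form with pivots 4, 1, 3/4, 5.
That gives 4 positive pivots.
Hence Q is positive definite.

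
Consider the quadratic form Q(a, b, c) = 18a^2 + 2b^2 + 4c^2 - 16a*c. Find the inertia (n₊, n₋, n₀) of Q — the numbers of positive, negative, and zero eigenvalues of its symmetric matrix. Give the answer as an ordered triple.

(3, 0, 0)

The associated matrix is A = [[18, 0, -8], [0, 2, 0], [-8, 0, 4]].
Congruent diagonalization of A (simultaneous row and column reduction) yields pivots 18, 2, 4/9.
That gives 3 positive pivots.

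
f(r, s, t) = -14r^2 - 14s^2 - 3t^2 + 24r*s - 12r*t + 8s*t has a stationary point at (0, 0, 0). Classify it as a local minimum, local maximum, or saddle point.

local maximum

The Hessian at the origin is H = [[-28, 24, -12], [24, -28, 8], [-12, 8, -6]].
An LDLᵀ factorisation of H has diagonal entries -28, -52/7, -2/13.
That gives 3 negative pivots.
H is negative definite, so the origin is a strict local maximum.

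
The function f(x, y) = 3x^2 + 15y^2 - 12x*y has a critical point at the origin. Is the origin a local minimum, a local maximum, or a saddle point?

local minimum

The Hessian at the origin is H = [[6, -12], [-12, 30]].
det H = 6·30 − (-12)² = 36 > 0 and H[1,1] = 6 > 0, so H is positive definite.
Therefore the origin is a local minimum.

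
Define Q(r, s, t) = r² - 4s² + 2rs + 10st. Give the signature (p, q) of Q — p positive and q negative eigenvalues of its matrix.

(2, 1)

The associated matrix is A = [[1, 1, 0], [1, -4, 5], [0, 5, 0]].
Row-reducing A symmetrically gives the diagonal entries 1, -5, 5.
So there are 2 positive, 1 negative pivots.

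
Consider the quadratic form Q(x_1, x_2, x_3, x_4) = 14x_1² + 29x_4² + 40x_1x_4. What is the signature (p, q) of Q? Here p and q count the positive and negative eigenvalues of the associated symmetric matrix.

(2, 0)

The symmetric matrix is A = [[14, 0, 0, 20], [0, 0, 0, 0], [0, 0, 0, 0], [20, 0, 0, 29]].
Symmetric row and column elimination reduces A to a congruent diagonal form with pivots 14, 0, 0, 3/7.
So there are 2 positive, 2 zero pivots.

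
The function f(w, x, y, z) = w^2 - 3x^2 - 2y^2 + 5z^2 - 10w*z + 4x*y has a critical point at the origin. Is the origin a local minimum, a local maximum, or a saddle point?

The Hessian at the origin is H = [[2, 0, 0, -10], [0, -6, 4, 0], [0, 4, -4, 0], [-10, 0, 0, 10]].
Symmetric row and column elimination reduces H to a congruent diagonal form with pivots 2, -6, -4/3, -40.
That gives 1 positive, 3 negative pivots.
H is indefinite, so the origin is a saddle point.

saddle point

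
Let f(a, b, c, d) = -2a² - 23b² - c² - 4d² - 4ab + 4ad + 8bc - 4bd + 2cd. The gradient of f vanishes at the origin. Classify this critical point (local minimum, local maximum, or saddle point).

local maximum

The Hessian at the origin is H = [[-4, -4, 0, 4], [-4, -46, 8, -4], [0, 8, -2, 2], [4, -4, 2, -8]].
Symmetric row and column elimination reduces H to a congruent diagonal form with pivots -4, -42, -10/21, -2.
So there are 4 negative pivots.
H is negative definite, so the origin is a strict local maximum.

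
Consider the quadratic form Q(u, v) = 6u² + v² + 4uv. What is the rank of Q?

Write A = [[6, 2], [2, 1]].
Symmetric row and column elimination reduces A to a congruent diagonal form with pivots 6, 1/3.
Counting signs: 2 positive.
The rank is the number of nonzero pivots: 2.

2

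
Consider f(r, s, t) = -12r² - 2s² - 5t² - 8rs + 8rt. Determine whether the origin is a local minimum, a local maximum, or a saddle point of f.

local maximum

The Hessian at the origin is H = [[-24, -8, 8], [-8, -4, 0], [8, 0, -10]].
Symmetric row and column elimination reduces H to a congruent diagonal form with pivots -24, -4/3, -2.
Counting signs: 3 negative.
H is negative definite, so the origin is a strict local maximum.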